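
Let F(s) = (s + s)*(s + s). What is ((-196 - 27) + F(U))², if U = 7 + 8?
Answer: 458329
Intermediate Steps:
U = 15
F(s) = 4*s² (F(s) = (2*s)*(2*s) = 4*s²)
((-196 - 27) + F(U))² = ((-196 - 27) + 4*15²)² = (-223 + 4*225)² = (-223 + 900)² = 677² = 458329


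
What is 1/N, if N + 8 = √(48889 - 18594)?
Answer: 8/30231 + √30295/30231 ≈ 0.0060221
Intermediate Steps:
N = -8 + √30295 (N = -8 + √(48889 - 18594) = -8 + √30295 ≈ 166.05)
1/N = 1/(-8 + √30295)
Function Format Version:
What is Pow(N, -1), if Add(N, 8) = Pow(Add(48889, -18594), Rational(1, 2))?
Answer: Add(Rational(8, 30231), Mul(Rational(1, 30231), Pow(30295, Rational(1, 2)))) ≈ 0.0060221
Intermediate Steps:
N = Add(-8, Pow(30295, Rational(1, 2))) (N = Add(-8, Pow(Add(48889, -18594), Rational(1, 2))) = Add(-8, Pow(30295, Rational(1, 2))) ≈ 166.05)
Pow(N, -1) = Pow(Add(-8, Pow(30295, Rational(1, 2))), -1)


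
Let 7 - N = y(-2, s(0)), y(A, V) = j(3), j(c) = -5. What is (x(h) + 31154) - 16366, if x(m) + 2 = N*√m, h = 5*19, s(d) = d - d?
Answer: 14786 + 12*√95 ≈ 14903.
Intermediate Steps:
s(d) = 0
h = 95
y(A, V) = -5
N = 12 (N = 7 - 1*(-5) = 7 + 5 = 12)
x(m) = -2 + 12*√m
(x(h) + 31154) - 16366 = ((-2 + 12*√95) + 31154) - 16366 = (31152 + 12*√95) - 16366 = 14786 + 12*√95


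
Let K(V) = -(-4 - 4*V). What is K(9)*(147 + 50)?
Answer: 7880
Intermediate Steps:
K(V) = 4 + 4*V
K(9)*(147 + 50) = (4 + 4*9)*(147 + 50) = (4 + 36)*197 = 40*197 = 7880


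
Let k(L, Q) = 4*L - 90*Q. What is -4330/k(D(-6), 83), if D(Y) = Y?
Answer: 2165/3747 ≈ 0.57780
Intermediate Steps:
k(L, Q) = -90*Q + 4*L
-4330/k(D(-6), 83) = -4330/(-90*83 + 4*(-6)) = -4330/(-7470 - 24) = -4330/(-7494) = -4330*(-1/7494) = 2165/3747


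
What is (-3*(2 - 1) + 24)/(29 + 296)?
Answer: 21/325 ≈ 0.064615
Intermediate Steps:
(-3*(2 - 1) + 24)/(29 + 296) = (-3*1 + 24)/325 = (-3 + 24)*(1/325) = 21*(1/325) = 21/325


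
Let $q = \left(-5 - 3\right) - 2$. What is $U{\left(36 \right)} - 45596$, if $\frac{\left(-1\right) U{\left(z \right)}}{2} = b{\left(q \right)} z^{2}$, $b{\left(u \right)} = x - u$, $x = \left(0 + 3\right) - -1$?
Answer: $-81884$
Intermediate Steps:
$x = 4$ ($x = 3 + 1 = 4$)
$q = -10$ ($q = -8 - 2 = -10$)
$b{\left(u \right)} = 4 - u$
$U{\left(z \right)} = - 28 z^{2}$ ($U{\left(z \right)} = - 2 \left(4 - -10\right) z^{2} = - 2 \left(4 + 10\right) z^{2} = - 2 \cdot 14 z^{2} = - 28 z^{2}$)
$U{\left(36 \right)} - 45596 = - 28 \cdot 36^{2} - 45596 = \left(-28\right) 1296 - 45596 = -36288 - 45596 = -81884$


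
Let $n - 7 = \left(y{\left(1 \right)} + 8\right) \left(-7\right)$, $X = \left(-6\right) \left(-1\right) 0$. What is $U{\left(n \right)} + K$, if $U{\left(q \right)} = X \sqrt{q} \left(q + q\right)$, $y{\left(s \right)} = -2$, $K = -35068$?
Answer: $-35068$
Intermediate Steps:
$X = 0$ ($X = 6 \cdot 0 = 0$)
$n = -35$ ($n = 7 + \left(-2 + 8\right) \left(-7\right) = 7 + 6 \left(-7\right) = 7 - 42 = -35$)
$U{\left(q \right)} = 0$ ($U{\left(q \right)} = 0 \sqrt{q} \left(q + q\right) = 0 \cdot 2 q = 0$)
$U{\left(n \right)} + K = 0 - 35068 = -35068$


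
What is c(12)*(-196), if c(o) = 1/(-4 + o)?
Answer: -49/2 ≈ -24.500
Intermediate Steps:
c(12)*(-196) = -196/(-4 + 12) = -196/8 = (1/8)*(-196) = -49/2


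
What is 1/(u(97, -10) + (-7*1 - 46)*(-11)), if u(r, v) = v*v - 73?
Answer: 1/610 ≈ 0.0016393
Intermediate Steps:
u(r, v) = -73 + v**2 (u(r, v) = v**2 - 73 = -73 + v**2)
1/(u(97, -10) + (-7*1 - 46)*(-11)) = 1/((-73 + (-10)**2) + (-7*1 - 46)*(-11)) = 1/((-73 + 100) + (-7 - 46)*(-11)) = 1/(27 - 53*(-11)) = 1/(27 + 583) = 1/610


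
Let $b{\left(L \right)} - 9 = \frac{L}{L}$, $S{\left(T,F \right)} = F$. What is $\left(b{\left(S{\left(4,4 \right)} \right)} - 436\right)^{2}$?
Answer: $181476$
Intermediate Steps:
$b{\left(L \right)} = 10$ ($b{\left(L \right)} = 9 + \frac{L}{L} = 9 + 1 = 10$)
$\left(b{\left(S{\left(4,4 \right)} \right)} - 436\right)^{2} = \left(10 - 436\right)^{2} = \left(-426\right)^{2} = 181476$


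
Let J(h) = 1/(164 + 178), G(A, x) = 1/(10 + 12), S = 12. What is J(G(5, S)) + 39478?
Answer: 13501477/342 ≈ 39478.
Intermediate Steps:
G(A, x) = 1/22
J(h) = 1/342
J(G(5, S)) + 39478 = 1/342 + 39478 = 13501477/342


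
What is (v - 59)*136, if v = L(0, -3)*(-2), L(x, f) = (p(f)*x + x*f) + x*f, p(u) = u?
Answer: -8024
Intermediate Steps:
L(x, f) = 3*f*x (L(x, f) = (f*x + x*f) + x*f = (f*x + f*x) + f*x = 2*f*x + f*x = 3*f*x)
v = 0 (v = (3*(-3)*0)*(-2) = 0*(-2) = 0)
(v - 59)*136 = (0 - 59)*136 = -59*136 = -8024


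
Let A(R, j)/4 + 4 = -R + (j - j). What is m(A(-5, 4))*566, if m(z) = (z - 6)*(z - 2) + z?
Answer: 0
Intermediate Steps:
A(R, j) = -16 - 4*R (A(R, j) = -16 + 4*(-R + (j - j)) = -16 + 4*(-R + 0) = -16 + 4*(-R) = -16 - 4*R)
m(z) = z + (-6 + z)*(-2 + z) (m(z) = (-6 + z)*(-2 + z) + z = z + (-6 + z)*(-2 + z))
m(A(-5, 4))*566 = (12 + (-16 - 4*(-5))**2 - 7*(-16 - 4*(-5)))*566 = (12 + (-16 + 20)**2 - 7*(-16 + 20))*566 = (12 + 4**2 - 7*4)*566 = (12 + 16 - 28)*566 = 0*566 = 0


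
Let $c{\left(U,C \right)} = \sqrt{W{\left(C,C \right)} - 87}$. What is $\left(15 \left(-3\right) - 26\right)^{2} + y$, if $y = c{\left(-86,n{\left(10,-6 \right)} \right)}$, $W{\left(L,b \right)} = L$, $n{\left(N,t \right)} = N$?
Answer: $5041 + i \sqrt{77} \approx 5041.0 + 8.775 i$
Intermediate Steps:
$c{\left(U,C \right)} = \sqrt{-87 + C}$ ($c{\left(U,C \right)} = \sqrt{C - 87} = \sqrt{-87 + C}$)
$y = i \sqrt{77}$ ($y = \sqrt{-87 + 10} = \sqrt{-77} = i \sqrt{77} \approx 8.775 i$)
$\left(15 \left(-3\right) - 26\right)^{2} + y = \left(15 \left(-3\right) - 26\right)^{2} + i \sqrt{77} = \left(-45 - 26\right)^{2} + i \sqrt{77} = \left(-71\right)^{2} + i \sqrt{77} = 5041 + i \sqrt{77}$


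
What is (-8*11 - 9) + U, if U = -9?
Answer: -106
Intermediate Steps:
(-8*11 - 9) + U = (-8*11 - 9) - 9 = (-88 - 9) - 9 = -97 - 9 = -106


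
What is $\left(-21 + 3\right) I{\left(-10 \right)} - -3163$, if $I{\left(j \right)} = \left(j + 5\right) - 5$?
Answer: $3343$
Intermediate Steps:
$I{\left(j \right)} = j$ ($I{\left(j \right)} = \left(5 + j\right) - 5 = j$)
$\left(-21 + 3\right) I{\left(-10 \right)} - -3163 = \left(-21 + 3\right) \left(-10\right) - -3163 = \left(-18\right) \left(-10\right) + 3163 = 180 + 3163 = 3343$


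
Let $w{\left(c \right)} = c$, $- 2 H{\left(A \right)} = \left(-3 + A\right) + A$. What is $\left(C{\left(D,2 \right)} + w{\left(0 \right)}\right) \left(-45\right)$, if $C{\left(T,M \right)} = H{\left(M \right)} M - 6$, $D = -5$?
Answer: $315$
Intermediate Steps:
$H{\left(A \right)} = \frac{3}{2} - A$ ($H{\left(A \right)} = - \frac{\left(-3 + A\right) + A}{2} = - \frac{-3 + 2 A}{2} = \frac{3}{2} - A$)
$C{\left(T,M \right)} = -6 + M \left(\frac{3}{2} - M\right)$ ($C{\left(T,M \right)} = \left(\frac{3}{2} - M\right) M - 6 = M \left(\frac{3}{2} - M\right) - 6 = -6 + M \left(\frac{3}{2} - M\right)$)
$\left(C{\left(D,2 \right)} + w{\left(0 \right)}\right) \left(-45\right) = \left(\left(-6 - 2^{2} + \frac{3}{2} \cdot 2\right) + 0\right) \left(-45\right) = \left(\left(-6 - 4 + 3\right) + 0\right) \left(-45\right) = \left(-7 + 0\right) \left(-45\right) = \left(-7\right) \left(-45\right) = 315$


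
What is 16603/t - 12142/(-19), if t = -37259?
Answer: 23793859/37259 ≈ 638.61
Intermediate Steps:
16603/t - 12142/(-19) = 16603/(-37259) - 12142/(-19) = 16603*(-1/37259) - 12142*(-1/19) = -16603/37259 + 12142/19 = 23793859/37259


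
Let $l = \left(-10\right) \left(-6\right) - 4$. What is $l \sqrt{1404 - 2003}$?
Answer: $56 i \sqrt{599} \approx 1370.6 i$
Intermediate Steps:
$l = 56$ ($l = 60 - 4 = 56$)
$l \sqrt{1404 - 2003} = 56 \sqrt{1404 - 2003} = 56 \sqrt{-599} = 56 i \sqrt{599}$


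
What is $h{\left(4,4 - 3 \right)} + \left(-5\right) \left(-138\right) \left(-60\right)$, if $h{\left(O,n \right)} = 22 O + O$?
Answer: $-41308$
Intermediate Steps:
$h{\left(O,n \right)} = 23 O$
$h{\left(4,4 - 3 \right)} + \left(-5\right) \left(-138\right) \left(-60\right) = 23 \cdot 4 + \left(-5\right) \left(-138\right) \left(-60\right) = 92 + 690 \left(-60\right) = 92 - 41400 = -41308$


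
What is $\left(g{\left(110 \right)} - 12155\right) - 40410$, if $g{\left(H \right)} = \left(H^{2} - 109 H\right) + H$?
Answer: $-52345$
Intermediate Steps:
$g{\left(H \right)} = H^{2} - 108 H$
$\left(g{\left(110 \right)} - 12155\right) - 40410 = \left(110 \left(-108 + 110\right) - 12155\right) - 40410 = \left(110 \cdot 2 - 12155\right) - 40410 = \left(220 - 12155\right) - 40410 = -11935 - 40410 = -52345$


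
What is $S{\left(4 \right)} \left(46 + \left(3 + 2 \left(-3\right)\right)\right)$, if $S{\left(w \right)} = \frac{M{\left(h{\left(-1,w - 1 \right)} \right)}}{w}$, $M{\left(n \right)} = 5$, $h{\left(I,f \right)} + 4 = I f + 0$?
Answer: $\frac{215}{4} \approx 53.75$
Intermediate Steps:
$h{\left(I,f \right)} = -4 + I f$ ($h{\left(I,f \right)} = -4 + \left(I f + 0\right) = -4 + I f$)
$S{\left(w \right)} = \frac{5}{w}$
$S{\left(4 \right)} \left(46 + \left(3 + 2 \left(-3\right)\right)\right) = \frac{5}{4} \left(46 + \left(3 + 2 \left(-3\right)\right)\right) = 5 \cdot \frac{1}{4} \left(46 + \left(3 - 6\right)\right) = \frac{5 \left(46 - 3\right)}{4} = \frac{5}{4} \cdot 43 = \frac{215}{4}$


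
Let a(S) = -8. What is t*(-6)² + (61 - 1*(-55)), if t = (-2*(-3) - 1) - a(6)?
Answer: 584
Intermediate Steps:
t = 13 (t = (-2*(-3) - 1) - 1*(-8) = (6 - 1) + 8 = 5 + 8 = 13)
t*(-6)² + (61 - 1*(-55)) = 13*(-6)² + (61 - 1*(-55)) = 13*36 + (61 + 55) = 468 + 116 = 584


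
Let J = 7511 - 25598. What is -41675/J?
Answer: 41675/18087 ≈ 2.3041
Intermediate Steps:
J = -18087
-41675/J = -41675/(-18087) = -41675*(-1/18087) = 41675/18087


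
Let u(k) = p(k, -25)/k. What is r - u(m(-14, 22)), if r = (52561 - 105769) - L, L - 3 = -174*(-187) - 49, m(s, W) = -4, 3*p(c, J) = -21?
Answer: -342807/4 ≈ -85702.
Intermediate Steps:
p(c, J) = -7 (p(c, J) = (⅓)*(-21) = -7)
L = 32492 (L = 3 + (-174*(-187) - 49) = 3 + (32538 - 49) = 3 + 32489 = 32492)
u(k) = -7/k
r = -85700 (r = (52561 - 105769) - 1*32492 = -53208 - 32492 = -85700)
r - u(m(-14, 22)) = -85700 - (-7)/(-4) = -85700 - (-7)*(-1)/4 = -85700 - 1*7/4 = -85700 - 7/4 = -342807/4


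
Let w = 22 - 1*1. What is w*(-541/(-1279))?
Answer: 11361/1279 ≈ 8.8827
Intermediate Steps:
w = 21 (w = 22 - 1 = 21)
w*(-541/(-1279)) = 21*(-541/(-1279)) = 21*(-541*(-1/1279)) = 21*(541/1279) = 11361/1279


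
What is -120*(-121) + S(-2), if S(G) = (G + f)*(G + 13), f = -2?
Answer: 14476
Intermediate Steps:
S(G) = (-2 + G)*(13 + G) (S(G) = (G - 2)*(G + 13) = (-2 + G)*(13 + G))
-120*(-121) + S(-2) = -120*(-121) + (-26 + (-2)² + 11*(-2)) = 14520 + (-26 + 4 - 22) = 14520 - 44 = 14476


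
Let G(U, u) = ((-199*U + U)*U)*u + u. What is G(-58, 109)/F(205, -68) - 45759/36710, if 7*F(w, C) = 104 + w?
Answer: -18656483010361/11343390 ≈ -1.6447e+6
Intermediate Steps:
G(U, u) = u - 198*u*U² (G(U, u) = ((-198*U)*U)*u + u = (-198*U²)*u + u = -198*u*U² + u = u - 198*u*U²)
F(w, C) = 104/7 + w/7 (F(w, C) = (104 + w)/7 = 104/7 + w/7)
G(-58, 109)/F(205, -68) - 45759/36710 = (109*(1 - 198*(-58)²))/(104/7 + (⅐)*205) - 45759/36710 = (109*(1 - 198*3364))/(104/7 + 205/7) - 45759*1/36710 = (109*(1 - 666072))/(309/7) - 45759/36710 = (109*(-666071))*(7/309) - 45759/36710 = -72601739*7/309 - 45759/36710 = -508212173/309 - 45759/36710 = -18656483010361/11343390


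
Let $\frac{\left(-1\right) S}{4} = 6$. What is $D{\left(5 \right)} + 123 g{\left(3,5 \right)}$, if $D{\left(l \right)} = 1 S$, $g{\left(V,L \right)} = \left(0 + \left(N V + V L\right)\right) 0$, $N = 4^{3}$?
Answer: $-24$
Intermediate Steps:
$N = 64$
$S = -24$ ($S = \left(-4\right) 6 = -24$)
$g{\left(V,L \right)} = 0$ ($g{\left(V,L \right)} = \left(0 + \left(64 V + V L\right)\right) 0 = \left(0 + \left(64 V + L V\right)\right) 0 = \left(64 V + L V\right) 0 = 0$)
$D{\left(l \right)} = -24$ ($D{\left(l \right)} = 1 \left(-24\right) = -24$)
$D{\left(5 \right)} + 123 g{\left(3,5 \right)} = -24 + 123 \cdot 0 = -24 + 0 = -24$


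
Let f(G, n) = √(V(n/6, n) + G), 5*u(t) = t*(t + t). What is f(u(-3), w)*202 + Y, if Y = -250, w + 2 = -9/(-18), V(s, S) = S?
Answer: -250 + 101*√210/5 ≈ 42.726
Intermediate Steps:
u(t) = 2*t²/5 (u(t) = (t*(t + t))/5 = (t*(2*t))/5 = (2*t²)/5 = 2*t²/5)
w = -3/2 (w = -2 - 9/(-18) = -2 - 9*(-1/18) = -2 + ½ = -3/2 ≈ -1.5000)
f(G, n) = √(G + n) (f(G, n) = √(n + G) = √(G + n))
f(u(-3), w)*202 + Y = √((⅖)*(-3)² - 3/2)*202 - 250 = √((⅖)*9 - 3/2)*202 - 250 = √(18/5 - 3/2)*202 - 250 = √(21/10)*202 - 250 = (√210/10)*202 - 250 = 101*√210/5 - 250 = -250 + 101*√210/5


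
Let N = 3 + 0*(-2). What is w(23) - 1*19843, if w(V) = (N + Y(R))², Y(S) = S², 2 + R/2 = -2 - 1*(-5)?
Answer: -19794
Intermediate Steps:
N = 3 (N = 3 + 0 = 3)
R = 2 (R = -4 + 2*(-2 - 1*(-5)) = -4 + 2*(-2 + 5) = -4 + 2*3 = -4 + 6 = 2)
w(V) = 49 (w(V) = (3 + 2²)² = (3 + 4)² = 7² = 49)
w(23) - 1*19843 = 49 - 1*19843 = 49 - 19843 = -19794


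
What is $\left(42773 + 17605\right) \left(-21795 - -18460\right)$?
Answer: $-201360630$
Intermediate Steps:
$\left(42773 + 17605\right) \left(-21795 - -18460\right) = 60378 \left(-21795 + 18460\right) = 60378 \left(-3335\right) = -201360630$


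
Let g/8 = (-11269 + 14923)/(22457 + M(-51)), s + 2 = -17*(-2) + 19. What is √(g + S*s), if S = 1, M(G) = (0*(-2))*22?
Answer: √26376622323/22457 ≈ 7.2320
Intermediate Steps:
s = 51 (s = -2 + (-17*(-2) + 19) = -2 + (34 + 19) = -2 + 53 = 51)
M(G) = 0 (M(G) = 0*22 = 0)
g = 29232/22457 (g = 8*((-11269 + 14923)/(22457 + 0)) = 8*(3654/22457) = 29232/22457 ≈ 1.3017)
√(g + S*s) = √(29232/22457 + 1*51) = √(29232/22457 + 51) = √(1174539/22457) = √26376622323/22457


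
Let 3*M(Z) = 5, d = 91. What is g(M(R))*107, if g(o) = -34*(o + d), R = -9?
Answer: -1011364/3 ≈ -3.3712e+5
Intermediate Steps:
M(Z) = 5/3 (M(Z) = (⅓)*5 = 5/3)
g(o) = -3094 - 34*o (g(o) = -34*(o + 91) = -34*(91 + o) = -3094 - 34*o)
g(M(R))*107 = (-3094 - 34*5/3)*107 = (-3094 - 170/3)*107 = -9452/3*107 = -1011364/3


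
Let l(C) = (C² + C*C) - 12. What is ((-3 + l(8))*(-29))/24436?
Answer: -3277/24436 ≈ -0.13411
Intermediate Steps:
l(C) = -12 + 2*C² (l(C) = (C² + C²) - 12 = 2*C² - 12 = -12 + 2*C²)
((-3 + l(8))*(-29))/24436 = ((-3 + (-12 + 2*8²))*(-29))/24436 = ((-3 + (-12 + 2*64))*(-29))*(1/24436) = ((-3 + (-12 + 128))*(-29))*(1/24436) = ((-3 + 116)*(-29))*(1/24436) = (113*(-29))*(1/24436) = -3277*1/24436 = -3277/24436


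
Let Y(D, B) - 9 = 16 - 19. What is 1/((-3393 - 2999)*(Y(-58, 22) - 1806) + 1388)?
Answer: 1/11506988 ≈ 8.6904e-8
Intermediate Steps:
Y(D, B) = 6 (Y(D, B) = 9 + (16 - 19) = 9 - 3 = 6)
1/((-3393 - 2999)*(Y(-58, 22) - 1806) + 1388) = 1/((-3393 - 2999)*(6 - 1806) + 1388) = 1/(-6392*(-1800) + 1388) = 1/(11505600 + 1388) = 1/11506988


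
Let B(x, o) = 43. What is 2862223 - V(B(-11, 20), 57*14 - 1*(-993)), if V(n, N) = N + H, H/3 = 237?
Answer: 2859721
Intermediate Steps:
H = 711 (H = 3*237 = 711)
V(n, N) = 711 + N (V(n, N) = N + 711 = 711 + N)
2862223 - V(B(-11, 20), 57*14 - 1*(-993)) = 2862223 - (711 + (57*14 - 1*(-993))) = 2862223 - (711 + (798 + 993)) = 2862223 - (711 + 1791) = 2862223 - 1*2502 = 2862223 - 2502 = 2859721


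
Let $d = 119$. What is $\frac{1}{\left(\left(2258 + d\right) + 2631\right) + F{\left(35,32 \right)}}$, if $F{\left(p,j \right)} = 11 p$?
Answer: $\frac{1}{5393} \approx 0.00018543$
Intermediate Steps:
$\frac{1}{\left(\left(2258 + d\right) + 2631\right) + F{\left(35,32 \right)}} = \frac{1}{\left(\left(2258 + 119\right) + 2631\right) + 11 \cdot 35} = \frac{1}{\left(2377 + 2631\right) + 385} = \frac{1}{5008 + 385} = \frac{1}{5393}$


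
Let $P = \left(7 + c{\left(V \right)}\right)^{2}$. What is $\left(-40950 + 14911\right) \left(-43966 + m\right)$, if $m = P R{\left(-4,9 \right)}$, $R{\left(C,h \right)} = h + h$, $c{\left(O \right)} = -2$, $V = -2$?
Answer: $1133113124$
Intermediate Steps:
$R{\left(C,h \right)} = 2 h$
$P = 25$ ($P = \left(7 - 2\right)^{2} = 5^{2} = 25$)
$m = 450$ ($m = 25 \cdot 2 \cdot 9 = 25 \cdot 18 = 450$)
$\left(-40950 + 14911\right) \left(-43966 + m\right) = \left(-40950 + 14911\right) \left(-43966 + 450\right) = \left(-26039\right) \left(-43516\right) = 1133113124$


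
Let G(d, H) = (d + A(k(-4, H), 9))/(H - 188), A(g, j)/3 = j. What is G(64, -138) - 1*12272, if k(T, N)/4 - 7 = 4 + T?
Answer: -4000763/326 ≈ -12272.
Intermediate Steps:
k(T, N) = 44 + 4*T (k(T, N) = 28 + 4*(4 + T) = 28 + (16 + 4*T) = 44 + 4*T)
A(g, j) = 3*j
G(d, H) = (27 + d)/(-188 + H) (G(d, H) = (d + 3*9)/(H - 188) = (d + 27)/(-188 + H) = (27 + d)/(-188 + H))
G(64, -138) - 1*12272 = (27 + 64)/(-188 - 138) - 1*12272 = 91/(-326) - 12272 = -1/326*91 - 12272 = -91/326 - 12272 = -4000763/326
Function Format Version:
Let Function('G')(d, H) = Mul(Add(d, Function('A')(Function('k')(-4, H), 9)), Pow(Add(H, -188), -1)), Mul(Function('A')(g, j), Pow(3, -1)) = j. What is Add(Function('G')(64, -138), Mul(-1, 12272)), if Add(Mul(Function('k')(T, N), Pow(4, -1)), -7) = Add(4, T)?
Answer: Rational(-4000763, 326) ≈ -12272.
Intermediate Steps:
Function('k')(T, N) = Add(44, Mul(4, T)) (Function('k')(T, N) = Add(28, Mul(4, Add(4, T))) = Add(28, Add(16, Mul(4, T))) = Add(44, Mul(4, T)))
Function('A')(g, j) = Mul(3, j)
Function('G')(d, H) = Mul(Pow(Add(-188, H), -1), Add(27, d)) (Function('G')(d, H) = Mul(Add(d, Mul(3, 9)), Pow(Add(H, -188), -1)) = Mul(Add(d, 27), Pow(Add(-188, H), -1)) = Mul(Add(27, d), Pow(Add(-188, H), -1)) = Mul(Pow(Add(-188, H), -1), Add(27, d)))
Add(Function('G')(64, -138), Mul(-1, 12272)) = Add(Mul(Pow(Add(-188, -138), -1), Add(27, 64)), Mul(-1, 12272)) = Add(Mul(Pow(-326, -1), 91), -12272) = Add(Mul(Rational(-1, 326), 91), -12272) = Add(Rational(-91, 326), -12272) = Rational(-4000763, 326)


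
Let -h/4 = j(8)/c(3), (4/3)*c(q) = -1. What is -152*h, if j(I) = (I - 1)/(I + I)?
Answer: -1064/3 ≈ -354.67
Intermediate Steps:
c(q) = -¾ (c(q) = (¾)*(-1) = -¾)
j(I) = (-1 + I)/(2*I) (j(I) = (-1 + I)/((2*I)) = (-1 + I)*(1/(2*I)) = (-1 + I)/(2*I))
h = 7/3 (h = -4*(½)*(-1 + 8)/8/(-¾) = -4*(½)*(⅛)*7*(-4)/3 = -7*(-4)/(4*3) = -4*(-7/12) = 7/3 ≈ 2.3333)
-152*h = -152*7/3 = -1064/3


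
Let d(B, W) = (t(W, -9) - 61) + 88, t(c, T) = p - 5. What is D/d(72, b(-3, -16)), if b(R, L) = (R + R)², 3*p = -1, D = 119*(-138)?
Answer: -49266/65 ≈ -757.94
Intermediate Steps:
D = -16422
p = -⅓ (p = (⅓)*(-1) = -⅓ ≈ -0.33333)
t(c, T) = -16/3 (t(c, T) = -⅓ - 5 = -16/3)
b(R, L) = 4*R² (b(R, L) = (2*R)² = 4*R²)
d(B, W) = 65/3 (d(B, W) = (-16/3 - 61) + 88 = -199/3 + 88 = 65/3)
D/d(72, b(-3, -16)) = -16422/65/3 = -16422*3/65 = -49266/65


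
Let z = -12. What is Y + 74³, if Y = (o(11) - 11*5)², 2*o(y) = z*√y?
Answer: 408645 + 660*√11 ≈ 4.1083e+5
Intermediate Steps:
o(y) = -6*√y (o(y) = (-12*√y)/2 = -6*√y)
Y = (-55 - 6*√11)² (Y = (-6*√11 - 11*5)² = (-6*√11 - 55)² = (-55 - 6*√11)² ≈ 5610.0)
Y + 74³ = (3421 + 660*√11) + 74³ = (3421 + 660*√11) + 405224 = 408645 + 660*√11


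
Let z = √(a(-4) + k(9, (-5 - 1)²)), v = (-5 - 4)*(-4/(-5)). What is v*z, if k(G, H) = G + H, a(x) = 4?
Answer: -252/5 ≈ -50.400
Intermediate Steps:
v = -36/5 (v = -(-36)*(-1)/5 = -9*⅘ = -36/5 ≈ -7.2000)
z = 7 (z = √(4 + (9 + (-5 - 1)²)) = √(4 + (9 + (-6)²)) = √(4 + (9 + 36)) = √(4 + 45) = √49 = 7)
v*z = -36/5*7 = -252/5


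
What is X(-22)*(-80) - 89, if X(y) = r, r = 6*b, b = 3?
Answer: -1529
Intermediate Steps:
r = 18 (r = 6*3 = 18)
X(y) = 18
X(-22)*(-80) - 89 = 18*(-80) - 89 = -1440 - 89 = -1529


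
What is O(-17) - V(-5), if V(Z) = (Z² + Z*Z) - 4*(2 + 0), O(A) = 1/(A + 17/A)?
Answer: -757/18 ≈ -42.056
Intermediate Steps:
V(Z) = -8 + 2*Z² (V(Z) = (Z² + Z²) - 4*2 = 2*Z² - 8 = -8 + 2*Z²)
O(-17) - V(-5) = -17/(17 + (-17)²) - (-8 + 2*(-5)²) = -17/(17 + 289) - (-8 + 2*25) = -17/306 - (-8 + 50) = -17*1/306 - 1*42 = -1/18 - 42 = -757/18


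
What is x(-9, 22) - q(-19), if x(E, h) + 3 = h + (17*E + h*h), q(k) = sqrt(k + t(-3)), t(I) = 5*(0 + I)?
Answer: 350 - I*sqrt(34) ≈ 350.0 - 5.831*I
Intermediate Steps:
t(I) = 5*I
q(k) = sqrt(-15 + k) (q(k) = sqrt(k + 5*(-3)) = sqrt(k - 15) = sqrt(-15 + k))
x(E, h) = -3 + h + h**2 + 17*E (x(E, h) = -3 + (h + (17*E + h*h)) = -3 + (h + (17*E + h**2)) = -3 + (h + (h**2 + 17*E)) = -3 + (h + h**2 + 17*E) = -3 + h + h**2 + 17*E)
x(-9, 22) - q(-19) = (-3 + 22 + 22**2 + 17*(-9)) - sqrt(-15 - 19) = (-3 + 22 + 484 - 153) - sqrt(-34) = 350 - I*sqrt(34)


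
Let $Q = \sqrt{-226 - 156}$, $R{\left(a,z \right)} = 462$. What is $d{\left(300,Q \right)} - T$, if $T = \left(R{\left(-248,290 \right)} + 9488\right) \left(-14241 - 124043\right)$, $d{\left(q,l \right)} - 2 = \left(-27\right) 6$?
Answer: $1375925640$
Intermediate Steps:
$Q = i \sqrt{382}$ ($Q = \sqrt{-382} = i \sqrt{382} \approx 19.545 i$)
$d{\left(q,l \right)} = -160$ ($d{\left(q,l \right)} = 2 - 162 = -160$)
$T = -1375925800$ ($T = \left(462 + 9488\right) \left(-14241 - 124043\right) = 9950 \left(-138284\right) = -1375925800$)
$d{\left(300,Q \right)} - T = -160 - -1375925800 = -160 + 1375925800 = 1375925640$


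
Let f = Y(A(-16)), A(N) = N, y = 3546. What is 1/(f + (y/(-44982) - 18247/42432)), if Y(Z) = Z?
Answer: -693056/11441565 ≈ -0.060574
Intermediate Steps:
f = -16
1/(f + (y/(-44982) - 18247/42432)) = 1/(-16 + (3546/(-44982) - 18247/42432)) = 1/(-16 + (3546*(-1/44982) - 18247*1/42432)) = 1/(-16 + (-197/2499 - 18247/42432)) = 1/(-16 - 352669/693056) = 1/(-11441565/693056) = -693056/11441565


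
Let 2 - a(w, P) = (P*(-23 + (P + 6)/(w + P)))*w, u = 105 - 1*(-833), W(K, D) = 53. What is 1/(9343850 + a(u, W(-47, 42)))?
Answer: 991/10389955408 ≈ 9.5381e-8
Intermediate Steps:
u = 938 (u = 105 + 833 = 938)
a(w, P) = 2 - P*w*(-23 + (6 + P)/(P + w)) (a(w, P) = 2 - P*(-23 + (P + 6)/(w + P))*w = 2 - P*(-23 + (6 + P)/(P + w))*w = 2 - P*w*(-23 + (6 + P)/(P + w)))
1/(9343850 + a(u, W(-47, 42))) = 1/(9343850 + (2*53 + 2*938 - 6*53*938 + 22*938*53**2 + 23*53*938**2)/(53 + 938)) = 1/(9343850 + (106 + 1876 - 298284 + 22*938*2809 + 23*53*879844)/991) = 1/(9343850 + (106 + 1876 - 298284 + 57966524 + 1072529836)/991) = 1/(9343850 + (1/991)*1130200058) = 1/(9343850 + 1130200058/991) = 1/(10389955408/991) = 991/10389955408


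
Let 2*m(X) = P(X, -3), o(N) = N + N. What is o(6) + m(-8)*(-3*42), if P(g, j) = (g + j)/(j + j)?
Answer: -207/2 ≈ -103.50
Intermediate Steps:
o(N) = 2*N
P(g, j) = (g + j)/(2*j) (P(g, j) = (g + j)/((2*j)) = (g + j)*(1/(2*j)) = (g + j)/(2*j))
m(X) = ¼ - X/12 (m(X) = ((½)*(X - 3)/(-3))/2 = ((½)*(-⅓)*(-3 + X))/2 = (½ - X/6)/2 = ¼ - X/12)
o(6) + m(-8)*(-3*42) = 2*6 + (¼ - 1/12*(-8))*(-3*42) = 12 + (¼ + ⅔)*(-126) = 12 + (11/12)*(-126) = 12 - 231/2 = -207/2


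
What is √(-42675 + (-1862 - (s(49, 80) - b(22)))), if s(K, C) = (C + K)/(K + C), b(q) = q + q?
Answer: I*√44494 ≈ 210.94*I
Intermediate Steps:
b(q) = 2*q
s(K, C) = 1 (s(K, C) = (C + K)/(C + K) = 1)
√(-42675 + (-1862 - (s(49, 80) - b(22)))) = √(-42675 + (-1862 - (1 - 2*22))) = √(-42675 + (-1862 - (1 - 1*44))) = √(-42675 + (-1862 - (1 - 44))) = √(-42675 + (-1862 - 1*(-43))) = √(-42675 + (-1862 + 43)) = √(-42675 - 1819) = √(-44494) = I*√44494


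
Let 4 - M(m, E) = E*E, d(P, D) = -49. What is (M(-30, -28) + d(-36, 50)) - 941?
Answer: -1770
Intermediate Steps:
M(m, E) = 4 - E**2 (M(m, E) = 4 - E*E = 4 - E**2)
(M(-30, -28) + d(-36, 50)) - 941 = ((4 - 1*(-28)**2) - 49) - 941 = ((4 - 1*784) - 49) - 941 = ((4 - 784) - 49) - 941 = (-780 - 49) - 941 = -829 - 941 = -1770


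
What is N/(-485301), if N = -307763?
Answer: 307763/485301 ≈ 0.63417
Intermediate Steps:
N/(-485301) = -307763/(-485301) = -307763*(-1/485301) = 307763/485301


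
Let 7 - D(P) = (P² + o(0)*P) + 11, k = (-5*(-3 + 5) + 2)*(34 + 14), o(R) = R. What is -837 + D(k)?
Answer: -148297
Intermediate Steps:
k = -384 (k = (-5*2 + 2)*48 = (-10 + 2)*48 = -8*48 = -384)
D(P) = -4 - P² (D(P) = 7 - ((P² + 0*P) + 11) = 7 - ((P² + 0) + 11) = 7 - (P² + 11) = 7 - (11 + P²) = 7 + (-11 - P²) = -4 - P²)
-837 + D(k) = -837 + (-4 - 1*(-384)²) = -837 + (-4 - 1*147456) = -837 + (-4 - 147456) = -837 - 147460 = -148297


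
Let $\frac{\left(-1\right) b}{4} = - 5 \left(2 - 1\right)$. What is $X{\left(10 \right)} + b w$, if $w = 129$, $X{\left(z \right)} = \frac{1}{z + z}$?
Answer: $\frac{51601}{20} \approx 2580.1$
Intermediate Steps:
$X{\left(z \right)} = \frac{1}{2 z}$
$b = 20$ ($b = - 4 \left(- 5 \left(2 - 1\right)\right) = - 4 \left(\left(-5\right) 1\right) = \left(-4\right) \left(-5\right) = 20$)
$X{\left(10 \right)} + b w = \frac{1}{2 \cdot 10} + 20 \cdot 129 = \frac{1}{2} \cdot \frac{1}{10} + 2580 = \frac{1}{20} + 2580 = \frac{51601}{20}$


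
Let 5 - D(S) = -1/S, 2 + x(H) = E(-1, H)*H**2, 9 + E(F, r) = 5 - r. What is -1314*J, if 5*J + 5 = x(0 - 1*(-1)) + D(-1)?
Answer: 10512/5 ≈ 2102.4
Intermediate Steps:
E(F, r) = -4 - r (E(F, r) = -9 + (5 - r) = -4 - r)
x(H) = -2 + H**2*(-4 - H) (x(H) = -2 + (-4 - H)*H**2 = -2 + H**2*(-4 - H))
D(S) = 5 + 1/S (D(S) = 5 - (-1)/S = 5 + 1/S)
J = -8/5 (J = -1 + ((-2 - (0 - 1*(-1))**2*(4 + (0 - 1*(-1)))) + (5 + 1/(-1)))/5 = -1 + ((-2 - (0 + 1)**2*(4 + (0 + 1))) + (5 - 1))/5 = -1 + ((-2 - 1*1**2*(4 + 1)) + 4)/5 = -1 + ((-2 - 1*1*5) + 4)/5 = -1 + ((-2 - 5) + 4)/5 = -1 + (-7 + 4)/5 = -1 + (1/5)*(-3) = -1 - 3/5 = -8/5 ≈ -1.6000)
-1314*J = -1314*(-8/5) = 10512/5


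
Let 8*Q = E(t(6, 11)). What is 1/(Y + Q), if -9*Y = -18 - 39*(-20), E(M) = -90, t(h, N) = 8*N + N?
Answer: -12/1151 ≈ -0.010426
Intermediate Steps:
t(h, N) = 9*N
Q = -45/4 (Q = (⅛)*(-90) = -45/4 ≈ -11.250)
Y = -254/3 (Y = -(-18 - 39*(-20))/9 = -(-18 + 780)/9 = -⅑*762 = -254/3 ≈ -84.667)
1/(Y + Q) = 1/(-254/3 - 45/4) = 1/(-1151/12) = -12/1151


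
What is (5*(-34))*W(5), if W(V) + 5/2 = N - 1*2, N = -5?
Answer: 1615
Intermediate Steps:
W(V) = -19/2 (W(V) = -5/2 + (-5 - 1*2) = -5/2 + (-5 - 2) = -5/2 - 7 = -19/2)
(5*(-34))*W(5) = (5*(-34))*(-19/2) = -170*(-19/2) = 1615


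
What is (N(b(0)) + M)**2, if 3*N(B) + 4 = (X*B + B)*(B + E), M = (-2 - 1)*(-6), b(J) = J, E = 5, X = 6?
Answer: 2500/9 ≈ 277.78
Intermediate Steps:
M = 18 (M = -3*(-6) = 18)
N(B) = -4/3 + 7*B*(5 + B)/3 (N(B) = -4/3 + ((6*B + B)*(B + 5))/3 = -4/3 + ((7*B)*(5 + B))/3 = -4/3 + (7*B*(5 + B))/3 = -4/3 + 7*B*(5 + B)/3)
(N(b(0)) + M)**2 = ((-4/3 + (7/3)*0**2 + (35/3)*0) + 18)**2 = ((-4/3 + (7/3)*0 + 0) + 18)**2 = ((-4/3 + 0 + 0) + 18)**2 = (-4/3 + 18)**2 = (50/3)**2 = 2500/9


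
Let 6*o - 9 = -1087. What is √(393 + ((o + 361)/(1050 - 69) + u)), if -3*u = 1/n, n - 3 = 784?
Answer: 4*√14647509871590/772047 ≈ 19.829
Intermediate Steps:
n = 787 (n = 3 + 784 = 787)
o = -539/3 (o = 3/2 + (⅙)*(-1087) = 3/2 - 1087/6 = -539/3 ≈ -179.67)
u = -1/2361 (u = -⅓/787 = -⅓*1/787 = -1/2361 ≈ -0.00042355)
√(393 + ((o + 361)/(1050 - 69) + u)) = √(393 + ((-539/3 + 361)/(1050 - 69) - 1/2361)) = √(393 + ((544/3)/981 - 1/2361)) = √(393 + ((544/3)*(1/981) - 1/2361)) = √(393 + (544/2943 - 1/2361)) = √(393 + 427147/2316141) = √(910670560/2316141) = 4*√14647509871590/772047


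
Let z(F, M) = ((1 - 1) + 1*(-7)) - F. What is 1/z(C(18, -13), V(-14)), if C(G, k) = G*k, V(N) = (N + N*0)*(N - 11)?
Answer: 1/227 ≈ 0.0044053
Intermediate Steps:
V(N) = N*(-11 + N) (V(N) = (N + 0)*(-11 + N) = N*(-11 + N))
z(F, M) = -7 - F (z(F, M) = (0 - 7) - F = -7 - F)
1/z(C(18, -13), V(-14)) = 1/(-7 - 18*(-13)) = 1/(-7 - 1*(-234)) = 1/(-7 + 234) = 1/227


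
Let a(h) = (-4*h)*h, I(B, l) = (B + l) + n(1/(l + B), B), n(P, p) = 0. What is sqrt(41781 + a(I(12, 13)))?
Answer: sqrt(39281) ≈ 198.19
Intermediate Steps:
I(B, l) = B + l (I(B, l) = (B + l) + 0 = B + l)
a(h) = -4*h**2
sqrt(41781 + a(I(12, 13))) = sqrt(41781 - 4*(12 + 13)**2) = sqrt(41781 - 4*25**2) = sqrt(41781 - 4*625) = sqrt(41781 - 2500) = sqrt(39281)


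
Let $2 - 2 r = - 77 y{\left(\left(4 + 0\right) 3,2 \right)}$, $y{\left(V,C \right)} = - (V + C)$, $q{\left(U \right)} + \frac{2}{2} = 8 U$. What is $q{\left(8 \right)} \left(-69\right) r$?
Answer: $2338686$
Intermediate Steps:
$q{\left(U \right)} = -1 + 8 U$
$y{\left(V,C \right)} = - C - V$ ($y{\left(V,C \right)} = - (C + V) = - C - V$)
$r = -538$ ($r = 1 - \frac{\left(-77\right) \left(\left(-1\right) 2 - \left(4 + 0\right) 3\right)}{2} = 1 - \frac{\left(-77\right) \left(-2 - 4 \cdot 3\right)}{2} = 1 - \frac{\left(-77\right) \left(-2 - 12\right)}{2} = 1 - \frac{\left(-77\right) \left(-14\right)}{2} = 1 - 539 = -538$)
$q{\left(8 \right)} \left(-69\right) r = \left(-1 + 8 \cdot 8\right) \left(-69\right) \left(-538\right) = \left(-1 + 64\right) \left(-69\right) \left(-538\right) = 63 \left(-69\right) \left(-538\right) = \left(-4347\right) \left(-538\right) = 2338686$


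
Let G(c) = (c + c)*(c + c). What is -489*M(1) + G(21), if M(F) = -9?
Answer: 6165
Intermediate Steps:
G(c) = 4*c² (G(c) = (2*c)*(2*c) = 4*c²)
-489*M(1) + G(21) = -489*(-9) + 4*21² = 4401 + 4*441 = 4401 + 1764 = 6165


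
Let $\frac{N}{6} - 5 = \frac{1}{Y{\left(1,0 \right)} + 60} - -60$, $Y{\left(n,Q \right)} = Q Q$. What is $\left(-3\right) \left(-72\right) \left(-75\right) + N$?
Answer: $- \frac{158099}{10} \approx -15810.0$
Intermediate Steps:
$Y{\left(n,Q \right)} = Q^{2}$
$N = \frac{3901}{10}$ ($N = 30 + 6 \left(\frac{1}{0^{2} + 60} - -60\right) = 30 + 6 \left(\frac{1}{0 + 60} + 60\right) = 30 + 6 \left(\frac{1}{60} + 60\right) = 30 + 6 \cdot \frac{3601}{60} = 30 + \frac{3601}{10} = \frac{3901}{10} \approx 390.1$)
$\left(-3\right) \left(-72\right) \left(-75\right) + N = \left(-3\right) \left(-72\right) \left(-75\right) + \frac{3901}{10} = 216 \left(-75\right) + \frac{3901}{10} = -16200 + \frac{3901}{10} = - \frac{158099}{10}$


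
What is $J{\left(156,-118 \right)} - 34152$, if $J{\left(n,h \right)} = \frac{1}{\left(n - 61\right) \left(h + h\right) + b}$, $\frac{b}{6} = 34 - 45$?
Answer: $- \frac{767941873}{22486} \approx -34152.0$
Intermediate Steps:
$b = -66$ ($b = 6 \left(34 - 45\right) = 6 \left(-11\right) = -66$)
$J{\left(n,h \right)} = \frac{1}{-66 + 2 h \left(-61 + n\right)}$ ($J{\left(n,h \right)} = \frac{1}{\left(n - 61\right) \left(h + h\right) - 66} = \frac{1}{\left(-61 + n\right) 2 h - 66} = \frac{1}{2 h \left(-61 + n\right) - 66} = \frac{1}{-66 + 2 h \left(-61 + n\right)}$)
$J{\left(156,-118 \right)} - 34152 = \frac{1}{2 \left(-33 - -7198 - 18408\right)} - 34152 = \frac{1}{2 \left(-33 + 7198 - 18408\right)} - 34152 = \frac{1}{2 \left(-11243\right)} - 34152 = \frac{1}{2} \left(- \frac{1}{11243}\right) - 34152 = - \frac{1}{22486} - 34152 = - \frac{767941873}{22486}$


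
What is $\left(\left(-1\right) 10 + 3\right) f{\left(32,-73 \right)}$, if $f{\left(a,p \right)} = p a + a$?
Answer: $16128$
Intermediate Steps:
$f{\left(a,p \right)} = a + a p$ ($f{\left(a,p \right)} = a p + a = a + a p$)
$\left(\left(-1\right) 10 + 3\right) f{\left(32,-73 \right)} = \left(\left(-1\right) 10 + 3\right) 32 \left(1 - 73\right) = \left(-10 + 3\right) 32 \left(-72\right) = \left(-7\right) \left(-2304\right) = 16128$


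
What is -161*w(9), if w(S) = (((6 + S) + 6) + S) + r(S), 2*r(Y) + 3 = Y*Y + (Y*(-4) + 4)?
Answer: -8533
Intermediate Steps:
r(Y) = ½ + Y²/2 - 2*Y (r(Y) = -3/2 + (Y*Y + (Y*(-4) + 4))/2 = -3/2 + (Y² + (-4*Y + 4))/2 = -3/2 + (Y² + (4 - 4*Y))/2 = -3/2 + (4 + Y² - 4*Y)/2 = -3/2 + (2 + Y²/2 - 2*Y) = ½ + Y²/2 - 2*Y)
w(S) = 25/2 + S²/2 (w(S) = (((6 + S) + 6) + S) + (½ + S²/2 - 2*S) = ((12 + S) + S) + (½ + S²/2 - 2*S) = (12 + 2*S) + (½ + S²/2 - 2*S) = 25/2 + S²/2)
-161*w(9) = -161*(25/2 + (½)*9²) = -161*(25/2 + (½)*81) = -161*(25/2 + 81/2) = -161*53 = -8533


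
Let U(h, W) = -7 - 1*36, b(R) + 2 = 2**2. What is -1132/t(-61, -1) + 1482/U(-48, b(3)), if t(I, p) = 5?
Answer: -56086/215 ≈ -260.87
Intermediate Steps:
b(R) = 2 (b(R) = -2 + 2**2 = -2 + 4 = 2)
U(h, W) = -43 (U(h, W) = -7 - 36 = -43)
-1132/t(-61, -1) + 1482/U(-48, b(3)) = -1132/5 + 1482/(-43) = -1132*1/5 + 1482*(-1/43) = -1132/5 - 1482/43 = -56086/215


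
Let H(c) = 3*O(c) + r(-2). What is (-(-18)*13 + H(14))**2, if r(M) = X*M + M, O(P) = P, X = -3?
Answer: 78400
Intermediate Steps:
r(M) = -2*M (r(M) = -3*M + M = -2*M)
H(c) = 4 + 3*c (H(c) = 3*c - 2*(-2) = 3*c + 4 = 4 + 3*c)
(-(-18)*13 + H(14))**2 = (-(-18)*13 + (4 + 3*14))**2 = (-6*(-39) + (4 + 42))**2 = (234 + 46)**2 = 280**2 = 78400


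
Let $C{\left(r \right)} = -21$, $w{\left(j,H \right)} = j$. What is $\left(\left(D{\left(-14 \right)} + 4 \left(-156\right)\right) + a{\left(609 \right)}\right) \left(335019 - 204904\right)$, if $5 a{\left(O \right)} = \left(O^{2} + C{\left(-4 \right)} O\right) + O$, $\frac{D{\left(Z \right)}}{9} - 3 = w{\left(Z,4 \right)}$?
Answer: $9240402978$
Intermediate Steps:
$D{\left(Z \right)} = 27 + 9 Z$
$a{\left(O \right)} = - 4 O + \frac{O^{2}}{5}$ ($a{\left(O \right)} = \frac{\left(O^{2} - 21 O\right) + O}{5} = \frac{O^{2} - 20 O}{5} = - 4 O + \frac{O^{2}}{5}$)
$\left(\left(D{\left(-14 \right)} + 4 \left(-156\right)\right) + a{\left(609 \right)}\right) \left(335019 - 204904\right) = \left(\left(\left(27 + 9 \left(-14\right)\right) + 4 \left(-156\right)\right) + \frac{1}{5} \cdot 609 \left(-20 + 609\right)\right) \left(335019 - 204904\right) = \left(\left(\left(27 - 126\right) - 624\right) + \frac{1}{5} \cdot 609 \cdot 589\right) 130115 = \left(\left(-99 - 624\right) + \frac{358701}{5}\right) 130115 = \left(-723 + \frac{358701}{5}\right) 130115 = \frac{355086}{5} \cdot 130115 = 9240402978$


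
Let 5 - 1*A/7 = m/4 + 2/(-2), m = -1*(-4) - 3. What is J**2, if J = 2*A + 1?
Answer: 26569/4 ≈ 6642.3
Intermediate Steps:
m = 1 (m = 4 - 3 = 1)
A = 161/4 (A = 35 - 7*(1/4 + 2/(-2)) = 35 - 7*(1*(1/4) + 2*(-1/2)) = 35 - 7*(1/4 - 1) = 35 - 7*(-3/4) = 35 + 21/4 = 161/4 ≈ 40.250)
J = 163/2 (J = 2*(161/4) + 1 = 161/2 + 1 = 163/2 ≈ 81.500)
J**2 = (163/2)**2 = 26569/4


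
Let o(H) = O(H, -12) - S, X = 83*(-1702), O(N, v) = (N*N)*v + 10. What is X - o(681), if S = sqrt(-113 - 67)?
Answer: 5423856 + 6*I*sqrt(5) ≈ 5.4239e+6 + 13.416*I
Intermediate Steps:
O(N, v) = 10 + v*N**2 (O(N, v) = N**2*v + 10 = v*N**2 + 10 = 10 + v*N**2)
S = 6*I*sqrt(5) (S = sqrt(-180) = 6*I*sqrt(5) ≈ 13.416*I)
X = -141266
o(H) = 10 - 12*H**2 - 6*I*sqrt(5) (o(H) = (10 - 12*H**2) - 6*I*sqrt(5) = 10 - 12*H**2 - 6*I*sqrt(5))
X - o(681) = -141266 - (10 - 12*681**2 - 6*I*sqrt(5)) = -141266 - (10 - 12*463761 - 6*I*sqrt(5)) = -141266 - (10 - 5565132 - 6*I*sqrt(5)) = -141266 - (-5565122 - 6*I*sqrt(5)) = -141266 + (5565122 + 6*I*sqrt(5)) = 5423856 + 6*I*sqrt(5)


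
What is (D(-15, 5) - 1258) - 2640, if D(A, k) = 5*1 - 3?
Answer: -3896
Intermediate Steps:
D(A, k) = 2 (D(A, k) = 5 - 3 = 2)
(D(-15, 5) - 1258) - 2640 = (2 - 1258) - 2640 = -1256 - 2640 = -3896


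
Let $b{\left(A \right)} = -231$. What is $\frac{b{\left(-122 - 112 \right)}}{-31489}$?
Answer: $\frac{231}{31489} \approx 0.0073359$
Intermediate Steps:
$\frac{b{\left(-122 - 112 \right)}}{-31489} = - \frac{231}{-31489} = \left(-231\right) \left(- \frac{1}{31489}\right) = \frac{231}{31489}$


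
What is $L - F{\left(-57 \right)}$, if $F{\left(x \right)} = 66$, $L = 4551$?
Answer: $4485$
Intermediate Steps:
$L - F{\left(-57 \right)} = 4551 - 66 = 4485$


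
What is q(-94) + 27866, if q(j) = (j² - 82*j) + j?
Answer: 44316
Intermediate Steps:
q(j) = j² - 81*j
q(-94) + 27866 = -94*(-81 - 94) + 27866 = -94*(-175) + 27866 = 16450 + 27866 = 44316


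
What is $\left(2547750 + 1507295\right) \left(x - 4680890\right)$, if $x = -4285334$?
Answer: $-36358441800080$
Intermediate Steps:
$\left(2547750 + 1507295\right) \left(x - 4680890\right) = \left(2547750 + 1507295\right) \left(-4285334 - 4680890\right) = 4055045 \left(-8966224\right) = -36358441800080$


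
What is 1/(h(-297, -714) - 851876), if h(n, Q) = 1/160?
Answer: -160/136300159 ≈ -1.1739e-6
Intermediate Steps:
h(n, Q) = 1/160
1/(h(-297, -714) - 851876) = 1/(1/160 - 851876) = 1/(-136300159/160) = -160/136300159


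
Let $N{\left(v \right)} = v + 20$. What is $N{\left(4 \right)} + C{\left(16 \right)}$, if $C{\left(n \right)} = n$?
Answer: $40$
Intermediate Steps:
$N{\left(v \right)} = 20 + v$
$N{\left(4 \right)} + C{\left(16 \right)} = \left(20 + 4\right) + 16 = 24 + 16 = 40$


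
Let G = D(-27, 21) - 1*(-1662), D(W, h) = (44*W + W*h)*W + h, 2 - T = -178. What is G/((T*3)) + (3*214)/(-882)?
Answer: 22084/245 ≈ 90.139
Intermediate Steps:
T = 180 (T = 2 - 1*(-178) = 2 + 178 = 180)
D(W, h) = h + W*(44*W + W*h) (D(W, h) = W*(44*W + W*h) + h = h + W*(44*W + W*h))
G = 49068 (G = (21 + 44*(-27)² + 21*(-27)²) - 1*(-1662) = (21 + 44*729 + 21*729) + 1662 = (21 + 32076 + 15309) + 1662 = 47406 + 1662 = 49068)
G/((T*3)) + (3*214)/(-882) = 49068/((180*3)) + (3*214)/(-882) = 49068/540 + 642*(-1/882) = 49068*(1/540) - 107/147 = 1363/15 - 107/147 = 22084/245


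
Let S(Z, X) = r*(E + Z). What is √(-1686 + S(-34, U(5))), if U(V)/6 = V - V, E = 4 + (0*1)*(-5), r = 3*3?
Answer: 2*I*√489 ≈ 44.227*I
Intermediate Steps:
r = 9
E = 4 (E = 4 + 0*(-5) = 4 + 0 = 4)
U(V) = 0 (U(V) = 6*(V - V) = 6*0 = 0)
S(Z, X) = 36 + 9*Z (S(Z, X) = 9*(4 + Z) = 36 + 9*Z)
√(-1686 + S(-34, U(5))) = √(-1686 + (36 + 9*(-34))) = √(-1686 + (36 - 306)) = √(-1686 - 270) = √(-1956) = 2*I*√489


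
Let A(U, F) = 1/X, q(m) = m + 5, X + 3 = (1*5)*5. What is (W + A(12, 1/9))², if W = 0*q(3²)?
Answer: 1/484 ≈ 0.0020661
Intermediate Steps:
X = 22 (X = -3 + (1*5)*5 = -3 + 5*5 = -3 + 25 = 22)
q(m) = 5 + m
W = 0 (W = 0*(5 + 3²) = 0*(5 + 9) = 0*14 = 0)
A(U, F) = 1/22
(W + A(12, 1/9))² = (0 + 1/22)² = (1/22)² = 1/484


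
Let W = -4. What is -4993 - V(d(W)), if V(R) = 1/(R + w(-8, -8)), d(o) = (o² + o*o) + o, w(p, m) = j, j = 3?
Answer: -154784/31 ≈ -4993.0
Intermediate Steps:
w(p, m) = 3
d(o) = o + 2*o² (d(o) = (o² + o²) + o = 2*o² + o = o + 2*o²)
V(R) = 1/(3 + R) (V(R) = 1/(R + 3) = 1/(3 + R))
-4993 - V(d(W)) = -4993 - 1/(3 - 4*(1 + 2*(-4))) = -4993 - 1/(3 - 4*(1 - 8)) = -4993 - 1/(3 - 4*(-7)) = -4993 - 1/(3 + 28) = -4993 - 1/31 = -154784/31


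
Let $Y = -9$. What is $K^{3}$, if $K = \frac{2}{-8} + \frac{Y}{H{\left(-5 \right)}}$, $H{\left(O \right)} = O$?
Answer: $\frac{29791}{8000} \approx 3.7239$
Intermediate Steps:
$K = \frac{31}{20}$ ($K = \frac{2}{-8} - \frac{9}{-5} = 2 \left(- \frac{1}{8}\right) - - \frac{9}{5} = - \frac{1}{4} + \frac{9}{5} = \frac{31}{20} \approx 1.55$)
$K^{3} = \left(\frac{31}{20}\right)^{3} = \frac{29791}{8000}$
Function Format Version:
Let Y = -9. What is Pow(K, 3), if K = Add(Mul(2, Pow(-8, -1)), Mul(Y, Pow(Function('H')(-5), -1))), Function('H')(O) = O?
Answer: Rational(29791, 8000) ≈ 3.7239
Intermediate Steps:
K = Rational(31, 20) (K = Add(Mul(2, Pow(-8, -1)), Mul(-9, Pow(-5, -1))) = Add(Mul(2, Rational(-1, 8)), Mul(-9, Rational(-1, 5))) = Add(Rational(-1, 4), Rational(9, 5)) = Rational(31, 20) ≈ 1.5500)
Pow(K, 3) = Pow(Rational(31, 20), 3) = Rational(29791, 8000)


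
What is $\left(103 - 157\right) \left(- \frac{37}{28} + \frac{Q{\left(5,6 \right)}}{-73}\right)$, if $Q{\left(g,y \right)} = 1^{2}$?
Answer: $\frac{73683}{1022} \approx 72.097$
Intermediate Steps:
$Q{\left(g,y \right)} = 1$
$\left(103 - 157\right) \left(- \frac{37}{28} + \frac{Q{\left(5,6 \right)}}{-73}\right) = \left(103 - 157\right) \left(- \frac{37}{28} + 1 \frac{1}{-73}\right) = - 54 \left(\left(-37\right) \frac{1}{28} + 1 \left(- \frac{1}{73}\right)\right) = - 54 \left(- \frac{37}{28} - \frac{1}{73}\right) = \left(-54\right) \left(- \frac{2729}{2044}\right) = \frac{73683}{1022}$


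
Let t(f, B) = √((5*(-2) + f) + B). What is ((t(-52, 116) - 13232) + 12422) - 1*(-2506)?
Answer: 1696 + 3*√6 ≈ 1703.3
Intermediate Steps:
t(f, B) = √(-10 + B + f) (t(f, B) = √((-10 + f) + B) = √(-10 + B + f))
((t(-52, 116) - 13232) + 12422) - 1*(-2506) = ((√(-10 + 116 - 52) - 13232) + 12422) - 1*(-2506) = ((√54 - 13232) + 12422) + 2506 = ((3*√6 - 13232) + 12422) + 2506 = ((-13232 + 3*√6) + 12422) + 2506 = (-810 + 3*√6) + 2506 = 1696 + 3*√6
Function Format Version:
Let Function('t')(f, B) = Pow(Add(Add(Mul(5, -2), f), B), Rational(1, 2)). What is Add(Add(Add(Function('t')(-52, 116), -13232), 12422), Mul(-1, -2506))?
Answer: Add(1696, Mul(3, Pow(6, Rational(1, 2)))) ≈ 1703.3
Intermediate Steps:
Function('t')(f, B) = Pow(Add(-10, B, f), Rational(1, 2)) (Function('t')(f, B) = Pow(Add(Add(-10, f), B), Rational(1, 2)) = Pow(Add(-10, B, f), Rational(1, 2)))
Add(Add(Add(Function('t')(-52, 116), -13232), 12422), Mul(-1, -2506)) = Add(Add(Add(Pow(Add(-10, 116, -52), Rational(1, 2)), -13232), 12422), Mul(-1, -2506)) = Add(Add(Add(Pow(54, Rational(1, 2)), -13232), 12422), 2506) = Add(Add(Add(Mul(3, Pow(6, Rational(1, 2))), -13232), 12422), 2506) = Add(Add(Add(-13232, Mul(3, Pow(6, Rational(1, 2)))), 12422), 2506) = Add(Add(-810, Mul(3, Pow(6, Rational(1, 2)))), 2506) = Add(1696, Mul(3, Pow(6, Rational(1, 2))))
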